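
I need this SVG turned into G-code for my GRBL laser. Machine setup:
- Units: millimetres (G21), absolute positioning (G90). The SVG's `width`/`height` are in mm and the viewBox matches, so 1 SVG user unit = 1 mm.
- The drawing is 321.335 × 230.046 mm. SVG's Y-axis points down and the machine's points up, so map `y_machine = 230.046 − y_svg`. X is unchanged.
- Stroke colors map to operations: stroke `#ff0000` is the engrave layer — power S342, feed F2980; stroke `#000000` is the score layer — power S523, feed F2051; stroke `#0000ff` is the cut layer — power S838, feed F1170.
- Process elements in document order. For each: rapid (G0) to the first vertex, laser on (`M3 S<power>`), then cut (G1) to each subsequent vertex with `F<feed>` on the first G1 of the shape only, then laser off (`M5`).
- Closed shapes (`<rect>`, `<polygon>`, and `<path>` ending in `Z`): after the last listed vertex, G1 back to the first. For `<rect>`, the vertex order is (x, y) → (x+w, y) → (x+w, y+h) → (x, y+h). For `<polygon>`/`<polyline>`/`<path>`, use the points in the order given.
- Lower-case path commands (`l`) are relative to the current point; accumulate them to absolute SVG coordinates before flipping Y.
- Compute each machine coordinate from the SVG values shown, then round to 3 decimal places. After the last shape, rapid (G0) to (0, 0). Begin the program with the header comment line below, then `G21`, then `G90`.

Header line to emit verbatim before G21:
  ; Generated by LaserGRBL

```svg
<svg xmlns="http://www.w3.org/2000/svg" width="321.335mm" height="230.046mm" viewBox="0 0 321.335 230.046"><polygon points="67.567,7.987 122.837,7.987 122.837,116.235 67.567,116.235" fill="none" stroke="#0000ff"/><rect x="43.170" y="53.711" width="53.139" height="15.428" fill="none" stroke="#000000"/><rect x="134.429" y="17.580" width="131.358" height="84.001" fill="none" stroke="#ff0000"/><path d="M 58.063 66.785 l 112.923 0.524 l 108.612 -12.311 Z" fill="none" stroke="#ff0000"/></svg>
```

; Generated by LaserGRBL
G21
G90
G0 X67.567 Y222.059
M3 S838
G1 X122.837 Y222.059 F1170
G1 X122.837 Y113.811
G1 X67.567 Y113.811
G1 X67.567 Y222.059
M5
G0 X43.170 Y176.335
M3 S523
G1 X96.309 Y176.335 F2051
G1 X96.309 Y160.907
G1 X43.170 Y160.907
G1 X43.170 Y176.335
M5
G0 X134.429 Y212.466
M3 S342
G1 X265.787 Y212.466 F2980
G1 X265.787 Y128.465
G1 X134.429 Y128.465
G1 X134.429 Y212.466
M5
G0 X58.063 Y163.261
M3 S342
G1 X170.986 Y162.737 F2980
G1 X279.598 Y175.048
G1 X58.063 Y163.261
M5
G0 X0.000 Y0.000

Since the viewBox matches the mm dimensions, user units are millimetres directly. The only transform is the Y-flip y_m = 230.046 − y_svg.

Shape 1 is a rectangle drawn with `<polygon>`. Its stroke #0000ff means cut at S838, F1170. After flipping Y the toolpath is (67.567,222.059) → (122.837,222.059) → (122.837,113.811) → (67.567,113.811) → (67.567,222.059), returning to the start.

Shape 2 is a rectangle drawn with `<rect>`. Its stroke #000000 means score at S523, F2051. After flipping Y the toolpath is (43.170,176.335) → (96.309,176.335) → (96.309,160.907) → (43.170,160.907) → (43.170,176.335), returning to the start.

Shape 3 is a rectangle drawn with `<rect>`. Its stroke #ff0000 means engrave at S342, F2980. After flipping Y the toolpath is (134.429,212.466) → (265.787,212.466) → (265.787,128.465) → (134.429,128.465) → (134.429,212.466), returning to the start.

Shape 4 is a closed polygon drawn with `<path>`. Its stroke #ff0000 means engrave at S342, F2980. After flipping Y the toolpath is (58.063,163.261) → (170.986,162.737) → (279.598,175.048) → (58.063,163.261), returning to the start.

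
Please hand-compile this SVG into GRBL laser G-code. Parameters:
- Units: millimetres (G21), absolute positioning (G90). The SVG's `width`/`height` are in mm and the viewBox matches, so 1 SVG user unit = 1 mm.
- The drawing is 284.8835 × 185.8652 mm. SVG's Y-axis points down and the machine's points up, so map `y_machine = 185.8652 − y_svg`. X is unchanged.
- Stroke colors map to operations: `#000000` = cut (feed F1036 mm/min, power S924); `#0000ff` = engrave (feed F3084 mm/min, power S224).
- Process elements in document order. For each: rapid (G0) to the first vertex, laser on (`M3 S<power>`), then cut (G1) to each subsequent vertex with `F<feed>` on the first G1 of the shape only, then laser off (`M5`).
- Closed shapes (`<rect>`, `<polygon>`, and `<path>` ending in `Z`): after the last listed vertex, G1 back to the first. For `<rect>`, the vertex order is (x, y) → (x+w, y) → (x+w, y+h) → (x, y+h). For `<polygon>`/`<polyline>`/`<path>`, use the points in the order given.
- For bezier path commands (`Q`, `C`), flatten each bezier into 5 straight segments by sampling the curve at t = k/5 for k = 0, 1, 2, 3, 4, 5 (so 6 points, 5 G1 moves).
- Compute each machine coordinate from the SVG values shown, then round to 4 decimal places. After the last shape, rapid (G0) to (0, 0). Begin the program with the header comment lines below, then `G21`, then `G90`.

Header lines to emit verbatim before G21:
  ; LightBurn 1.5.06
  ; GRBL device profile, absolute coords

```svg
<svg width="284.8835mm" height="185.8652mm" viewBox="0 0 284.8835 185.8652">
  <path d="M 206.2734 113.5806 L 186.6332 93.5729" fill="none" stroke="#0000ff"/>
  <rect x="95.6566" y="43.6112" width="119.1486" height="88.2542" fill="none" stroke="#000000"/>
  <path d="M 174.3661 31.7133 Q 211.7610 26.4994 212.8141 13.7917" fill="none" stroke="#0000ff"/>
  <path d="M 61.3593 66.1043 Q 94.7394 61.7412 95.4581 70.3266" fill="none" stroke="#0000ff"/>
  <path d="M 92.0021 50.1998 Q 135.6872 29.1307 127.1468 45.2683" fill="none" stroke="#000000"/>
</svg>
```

; LightBurn 1.5.06
; GRBL device profile, absolute coords
G21
G90
G0 X206.2734 Y72.2846
M3 S224
G1 X186.6332 Y92.2923 F3084
M5
G0 X95.6566 Y142.2540
M3 S924
G1 X214.8052 Y142.2540 F1036
G1 X214.8052 Y53.9998
G1 X95.6566 Y53.9998
G1 X95.6566 Y142.2540
M5
G0 X174.3661 Y154.1519
M3 S224
G1 X187.8704 Y156.5372 F3084
G1 X198.4673 Y159.5220
G1 X206.1569 Y163.1063
G1 X210.9392 Y167.2902
G1 X212.8141 Y172.0735
M5
G0 X61.3593 Y119.7609
M3 S224
G1 X73.4049 Y120.9882 F3084
G1 X82.8376 Y121.1796
G1 X89.6573 Y120.3352
G1 X93.8642 Y118.4548
G1 X95.4581 Y115.5386
M5
G0 X92.0021 Y135.6654
M3 S924
G1 X107.3871 Y142.6048 F1036
G1 X118.5941 Y146.5676
G1 X125.6230 Y147.5539
G1 X128.4739 Y145.5637
G1 X127.1468 Y140.5969
M5
G0 X0.0000 Y0.0000

1 u = 1 mm; y_m = 185.8652 − y.

[1] `<path>` line segment, #0000ff→engrave S224 F3084: (206.2734,72.2846) → (186.6332,92.2923)

[2] `<rect>` rectangle, #000000→cut S924 F1036: (95.6566,142.2540) → (214.8052,142.2540) → (214.8052,53.9998) → (95.6566,53.9998) → (95.6566,142.2540) (closed)

[3] `<path>` quadratic bezier, #0000ff→engrave S224 F3084: (174.3661,154.1519) → (187.8704,156.5372) → (198.4673,159.5220) → (206.1569,163.1063) → (210.9392,167.2902) → (212.8141,172.0735)

[4] `<path>` quadratic bezier, #0000ff→engrave S224 F3084: (61.3593,119.7609) → (73.4049,120.9882) → (82.8376,121.1796) → (89.6573,120.3352) → (93.8642,118.4548) → (95.4581,115.5386)

[5] `<path>` quadratic bezier, #000000→cut S924 F1036: (92.0021,135.6654) → (107.3871,142.6048) → (118.5941,146.5676) → (125.6230,147.5539) → (128.4739,145.5637) → (127.1468,140.5969)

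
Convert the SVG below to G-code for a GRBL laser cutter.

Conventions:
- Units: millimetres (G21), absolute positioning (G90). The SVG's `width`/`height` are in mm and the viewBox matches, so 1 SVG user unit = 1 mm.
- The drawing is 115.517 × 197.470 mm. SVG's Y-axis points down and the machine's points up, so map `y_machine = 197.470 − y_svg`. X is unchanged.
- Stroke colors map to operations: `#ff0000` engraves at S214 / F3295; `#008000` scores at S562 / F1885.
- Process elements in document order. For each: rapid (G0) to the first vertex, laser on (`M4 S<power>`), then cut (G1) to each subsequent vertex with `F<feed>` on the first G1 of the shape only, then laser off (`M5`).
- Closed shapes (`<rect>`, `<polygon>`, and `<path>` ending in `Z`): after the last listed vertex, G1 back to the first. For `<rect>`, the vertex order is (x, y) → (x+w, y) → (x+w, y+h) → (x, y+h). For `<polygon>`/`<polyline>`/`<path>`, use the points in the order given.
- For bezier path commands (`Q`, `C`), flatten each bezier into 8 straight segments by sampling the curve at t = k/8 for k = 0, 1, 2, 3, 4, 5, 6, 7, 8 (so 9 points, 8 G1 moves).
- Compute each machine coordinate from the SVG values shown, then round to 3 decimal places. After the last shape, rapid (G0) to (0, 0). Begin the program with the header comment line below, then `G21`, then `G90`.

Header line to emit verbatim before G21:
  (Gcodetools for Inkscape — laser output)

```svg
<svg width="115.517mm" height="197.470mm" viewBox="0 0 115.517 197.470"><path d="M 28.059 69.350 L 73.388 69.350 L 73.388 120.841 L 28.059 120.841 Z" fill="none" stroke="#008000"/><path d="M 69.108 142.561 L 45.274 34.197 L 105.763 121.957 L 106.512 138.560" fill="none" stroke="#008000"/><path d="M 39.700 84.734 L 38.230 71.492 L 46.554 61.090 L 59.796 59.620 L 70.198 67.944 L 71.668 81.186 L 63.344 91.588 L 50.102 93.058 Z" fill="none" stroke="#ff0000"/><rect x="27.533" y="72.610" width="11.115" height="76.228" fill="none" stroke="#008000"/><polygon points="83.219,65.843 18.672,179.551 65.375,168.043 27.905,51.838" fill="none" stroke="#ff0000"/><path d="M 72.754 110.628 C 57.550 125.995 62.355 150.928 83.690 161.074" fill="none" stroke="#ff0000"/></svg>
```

(Gcodetools for Inkscape — laser output)
G21
G90
G0 X28.059 Y128.120
M4 S562
G1 X73.388 Y128.120 F1885
G1 X73.388 Y76.629
G1 X28.059 Y76.629
G1 X28.059 Y128.120
M5
G0 X69.108 Y54.909
M4 S562
G1 X45.274 Y163.273 F1885
G1 X105.763 Y75.513
G1 X106.512 Y58.910
M5
G0 X39.700 Y112.736
M4 S214
G1 X38.230 Y125.978 F3295
G1 X46.554 Y136.380
G1 X59.796 Y137.850
G1 X70.198 Y129.526
G1 X71.668 Y116.284
G1 X63.344 Y105.882
G1 X50.102 Y104.412
G1 X39.700 Y112.736
M5
G0 X27.533 Y124.860
M4 S562
G1 X38.648 Y124.860 F1885
G1 X38.648 Y48.632
G1 X27.533 Y48.632
G1 X27.533 Y124.860
M5
G0 X83.219 Y131.627
M4 S214
G1 X18.672 Y17.919 F3295
G1 X65.375 Y29.427
G1 X27.905 Y145.632
G1 X83.219 Y131.627
M5
G0 X72.754 Y86.842
M4 S214
G1 X67.984 Y80.679 F3295
G1 X65.048 Y73.904
G1 X63.907 Y66.803
G1 X64.520 Y59.661
G1 X66.845 Y52.764
G1 X70.842 Y46.398
G1 X76.471 Y40.846
G1 X83.690 Y36.396
M5
G0 X0.000 Y0.000

viewBox `0 0 115.517 197.470` with mm width/height → 1 unit = 1 mm. Flip: y_m = 197.470 − y_svg.

**Shape 1** — `<path>` rectangle, stroke `#008000` → score (S562, F1885). Machine vertices: (28.059,128.120) → (73.388,128.120) → (73.388,76.629) → (28.059,76.629) → (28.059,128.120). Closed: final G1 returns to the first vertex.

**Shape 2** — `<path>` open polyline, stroke `#008000` → score (S562, F1885). Machine vertices: (69.108,54.909) → (45.274,163.273) → (105.763,75.513) → (106.512,58.910). Open path.

**Shape 3** — `<path>` regular polygon, stroke `#ff0000` → engrave (S214, F3295). Machine vertices: (39.700,112.736) → (38.230,125.978) → (46.554,136.380) → (59.796,137.850) → (70.198,129.526) → (71.668,116.284) → (63.344,105.882) → (50.102,104.412) → (39.700,112.736). Closed: final G1 returns to the first vertex.

**Shape 4** — `<rect>` rectangle, stroke `#008000` → score (S562, F1885). Machine vertices: (27.533,124.860) → (38.648,124.860) → (38.648,48.632) → (27.533,48.632) → (27.533,124.860). Closed: final G1 returns to the first vertex.

**Shape 5** — `<polygon>` closed polygon, stroke `#ff0000` → engrave (S214, F3295). Machine vertices: (83.219,131.627) → (18.672,17.919) → (65.375,29.427) → (27.905,145.632) → (83.219,131.627). Closed: final G1 returns to the first vertex.

**Shape 6** — `<path>` cubic bezier, stroke `#ff0000` → engrave (S214, F3295). Control points (SVG): P0=(72.754,110.628), P1=(57.550,125.995), P2=(62.355,150.928), P3=(83.690,161.074); sampled at t=k/8. Machine vertices: (72.754,86.842) → (67.984,80.679) → (65.048,73.904) → (63.907,66.803) → (64.520,59.661) → (66.845,52.764) → (70.842,46.398) → (76.471,40.846) → (83.690,36.396). Open path.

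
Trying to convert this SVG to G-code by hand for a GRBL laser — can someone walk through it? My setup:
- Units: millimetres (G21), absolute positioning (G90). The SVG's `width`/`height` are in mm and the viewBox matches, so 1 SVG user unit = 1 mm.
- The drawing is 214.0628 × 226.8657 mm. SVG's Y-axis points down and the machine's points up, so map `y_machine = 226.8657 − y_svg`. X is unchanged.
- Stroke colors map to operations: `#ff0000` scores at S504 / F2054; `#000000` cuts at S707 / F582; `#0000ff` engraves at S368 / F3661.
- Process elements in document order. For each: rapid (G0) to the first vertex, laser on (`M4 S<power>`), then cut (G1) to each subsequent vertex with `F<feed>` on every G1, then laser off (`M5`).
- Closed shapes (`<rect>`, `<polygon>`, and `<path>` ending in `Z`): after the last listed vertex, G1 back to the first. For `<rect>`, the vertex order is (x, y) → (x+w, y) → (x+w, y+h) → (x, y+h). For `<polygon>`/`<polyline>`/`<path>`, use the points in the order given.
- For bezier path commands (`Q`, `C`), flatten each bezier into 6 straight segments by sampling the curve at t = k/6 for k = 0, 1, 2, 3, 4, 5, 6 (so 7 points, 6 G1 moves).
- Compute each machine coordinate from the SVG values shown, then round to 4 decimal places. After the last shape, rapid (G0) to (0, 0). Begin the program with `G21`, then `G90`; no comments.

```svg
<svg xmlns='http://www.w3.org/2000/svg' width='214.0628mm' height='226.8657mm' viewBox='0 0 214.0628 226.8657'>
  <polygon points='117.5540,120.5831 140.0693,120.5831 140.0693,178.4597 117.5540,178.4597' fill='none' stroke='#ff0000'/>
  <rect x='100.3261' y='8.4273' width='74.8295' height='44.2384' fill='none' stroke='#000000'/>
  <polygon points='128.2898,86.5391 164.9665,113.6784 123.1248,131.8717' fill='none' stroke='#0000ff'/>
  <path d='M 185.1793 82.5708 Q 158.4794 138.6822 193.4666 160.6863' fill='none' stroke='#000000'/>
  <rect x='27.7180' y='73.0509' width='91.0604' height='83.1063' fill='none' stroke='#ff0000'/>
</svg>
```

G21
G90
G0 X117.5540 Y106.2826
M4 S504
G1 X140.0693 Y106.2826 F2054
G1 X140.0693 Y48.4060 F2054
G1 X117.5540 Y48.4060 F2054
G1 X117.5540 Y106.2826 F2054
M5
G0 X100.3261 Y218.4384
M4 S707
G1 X175.1556 Y218.4384 F582
G1 X175.1556 Y174.2000 F582
G1 X100.3261 Y174.2000 F582
G1 X100.3261 Y218.4384 F582
M5
G0 X128.2898 Y140.3266
M4 S368
G1 X164.9665 Y113.1873 F3661
G1 X123.1248 Y94.9940 F3661
G1 X128.2898 Y140.3266 F3661
M5
G0 X185.1793 Y144.2949
M4 S707
G1 X177.9929 Y126.5385 F582
G1 X174.2335 Y110.6770 F582
G1 X173.9012 Y96.7103 F582
G1 X176.9959 Y84.6385 F582
G1 X183.5177 Y74.4615 F582
G1 X193.4666 Y66.1794 F582
M5
G0 X27.7180 Y153.8148
M4 S504
G1 X118.7784 Y153.8148 F2054
G1 X118.7784 Y70.7085 F2054
G1 X27.7180 Y70.7085 F2054
G1 X27.7180 Y153.8148 F2054
M5
G0 X0.0000 Y0.0000

Since the viewBox matches the mm dimensions, user units are millimetres directly. The only transform is the Y-flip y_m = 226.8657 − y_svg.

Shape 1 is a rectangle drawn with `<polygon>`. Its stroke #ff0000 means score at S504, F2054. After flipping Y the toolpath is (117.5540,106.2826) → (140.0693,106.2826) → (140.0693,48.4060) → (117.5540,48.4060) → (117.5540,106.2826), returning to the start.

Shape 2 is a rectangle drawn with `<rect>`. Its stroke #000000 means cut at S707, F582. After flipping Y the toolpath is (100.3261,218.4384) → (175.1556,218.4384) → (175.1556,174.2000) → (100.3261,174.2000) → (100.3261,218.4384), returning to the start.

Shape 3 is a regular polygon drawn with `<polygon>`. Its stroke #0000ff means engrave at S368, F3661. After flipping Y the toolpath is (128.2898,140.3266) → (164.9665,113.1873) → (123.1248,94.9940) → (128.2898,140.3266), returning to the start.

Shape 4 is a quadratic bezier drawn with `<path>`. Its stroke #000000 means cut at S707, F582. After flipping Y the toolpath is (185.1793,144.2949) → (177.9929,126.5385) → (174.2335,110.6770) → (173.9012,96.7103) → (176.9959,84.6385) → (183.5177,74.4615) → (193.4666,66.1794).

Shape 5 is a rectangle drawn with `<rect>`. Its stroke #ff0000 means score at S504, F2054. After flipping Y the toolpath is (27.7180,153.8148) → (118.7784,153.8148) → (118.7784,70.7085) → (27.7180,70.7085) → (27.7180,153.8148), returning to the start.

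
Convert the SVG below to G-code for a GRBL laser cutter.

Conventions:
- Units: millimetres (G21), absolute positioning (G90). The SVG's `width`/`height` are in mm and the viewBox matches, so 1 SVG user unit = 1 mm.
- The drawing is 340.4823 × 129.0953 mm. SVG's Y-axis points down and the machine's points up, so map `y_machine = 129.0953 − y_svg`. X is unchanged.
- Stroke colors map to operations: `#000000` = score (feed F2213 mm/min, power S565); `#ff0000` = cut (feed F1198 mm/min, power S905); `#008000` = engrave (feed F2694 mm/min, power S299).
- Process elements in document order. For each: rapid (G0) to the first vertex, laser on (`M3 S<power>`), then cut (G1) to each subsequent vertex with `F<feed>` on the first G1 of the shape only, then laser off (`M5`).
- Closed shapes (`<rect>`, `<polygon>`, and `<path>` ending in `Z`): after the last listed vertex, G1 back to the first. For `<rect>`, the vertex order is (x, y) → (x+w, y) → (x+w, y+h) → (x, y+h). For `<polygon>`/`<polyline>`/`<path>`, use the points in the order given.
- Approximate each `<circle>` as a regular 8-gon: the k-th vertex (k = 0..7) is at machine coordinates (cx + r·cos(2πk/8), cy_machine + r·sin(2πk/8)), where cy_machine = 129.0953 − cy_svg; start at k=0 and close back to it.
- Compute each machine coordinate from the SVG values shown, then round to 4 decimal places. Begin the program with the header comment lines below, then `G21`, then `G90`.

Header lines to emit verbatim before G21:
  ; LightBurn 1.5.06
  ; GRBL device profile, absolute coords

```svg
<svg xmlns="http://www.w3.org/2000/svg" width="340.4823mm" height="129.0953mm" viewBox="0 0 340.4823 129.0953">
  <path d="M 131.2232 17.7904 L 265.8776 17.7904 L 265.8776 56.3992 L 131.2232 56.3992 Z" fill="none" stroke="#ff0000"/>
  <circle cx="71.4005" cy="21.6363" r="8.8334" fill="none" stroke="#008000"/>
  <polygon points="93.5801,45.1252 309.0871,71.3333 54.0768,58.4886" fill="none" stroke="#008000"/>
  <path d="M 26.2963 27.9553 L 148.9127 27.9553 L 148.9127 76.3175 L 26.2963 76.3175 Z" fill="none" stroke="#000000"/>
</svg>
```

viewBox `0 0 340.4823 129.0953` with mm width/height → 1 unit = 1 mm. Flip: y_m = 129.0953 − y_svg.

**Shape 1** — `<path>` rectangle, stroke `#ff0000` → cut (S905, F1198). Machine vertices: (131.2232,111.3049) → (265.8776,111.3049) → (265.8776,72.6961) → (131.2232,72.6961) → (131.2232,111.3049). Closed: final G1 returns to the first vertex.

**Shape 2** — `<circle>` circle, stroke `#008000` → engrave (S299, F2694). Machine vertices: (80.2339,107.4590) → (77.6467,113.7052) → (71.4005,116.2924) → (65.1543,113.7052) → (62.5671,107.4590) → (65.1543,101.2128) → (71.4005,98.6256) → (77.6467,101.2128) → (80.2339,107.4590). Closed: final G1 returns to the first vertex.

**Shape 3** — `<polygon>` closed polygon, stroke `#008000` → engrave (S299, F2694). Machine vertices: (93.5801,83.9701) → (309.0871,57.7620) → (54.0768,70.6067) → (93.5801,83.9701). Closed: final G1 returns to the first vertex.

**Shape 4** — `<path>` rectangle, stroke `#000000` → score (S565, F2213). Machine vertices: (26.2963,101.1400) → (148.9127,101.1400) → (148.9127,52.7778) → (26.2963,52.7778) → (26.2963,101.1400). Closed: final G1 returns to the first vertex.

; LightBurn 1.5.06
; GRBL device profile, absolute coords
G21
G90
G0 X131.2232 Y111.3049
M3 S905
G1 X265.8776 Y111.3049 F1198
G1 X265.8776 Y72.6961
G1 X131.2232 Y72.6961
G1 X131.2232 Y111.3049
M5
G0 X80.2339 Y107.4590
M3 S299
G1 X77.6467 Y113.7052 F2694
G1 X71.4005 Y116.2924
G1 X65.1543 Y113.7052
G1 X62.5671 Y107.4590
G1 X65.1543 Y101.2128
G1 X71.4005 Y98.6256
G1 X77.6467 Y101.2128
G1 X80.2339 Y107.4590
M5
G0 X93.5801 Y83.9701
M3 S299
G1 X309.0871 Y57.7620 F2694
G1 X54.0768 Y70.6067
G1 X93.5801 Y83.9701
M5
G0 X26.2963 Y101.1400
M3 S565
G1 X148.9127 Y101.1400 F2213
G1 X148.9127 Y52.7778
G1 X26.2963 Y52.7778
G1 X26.2963 Y101.1400
M5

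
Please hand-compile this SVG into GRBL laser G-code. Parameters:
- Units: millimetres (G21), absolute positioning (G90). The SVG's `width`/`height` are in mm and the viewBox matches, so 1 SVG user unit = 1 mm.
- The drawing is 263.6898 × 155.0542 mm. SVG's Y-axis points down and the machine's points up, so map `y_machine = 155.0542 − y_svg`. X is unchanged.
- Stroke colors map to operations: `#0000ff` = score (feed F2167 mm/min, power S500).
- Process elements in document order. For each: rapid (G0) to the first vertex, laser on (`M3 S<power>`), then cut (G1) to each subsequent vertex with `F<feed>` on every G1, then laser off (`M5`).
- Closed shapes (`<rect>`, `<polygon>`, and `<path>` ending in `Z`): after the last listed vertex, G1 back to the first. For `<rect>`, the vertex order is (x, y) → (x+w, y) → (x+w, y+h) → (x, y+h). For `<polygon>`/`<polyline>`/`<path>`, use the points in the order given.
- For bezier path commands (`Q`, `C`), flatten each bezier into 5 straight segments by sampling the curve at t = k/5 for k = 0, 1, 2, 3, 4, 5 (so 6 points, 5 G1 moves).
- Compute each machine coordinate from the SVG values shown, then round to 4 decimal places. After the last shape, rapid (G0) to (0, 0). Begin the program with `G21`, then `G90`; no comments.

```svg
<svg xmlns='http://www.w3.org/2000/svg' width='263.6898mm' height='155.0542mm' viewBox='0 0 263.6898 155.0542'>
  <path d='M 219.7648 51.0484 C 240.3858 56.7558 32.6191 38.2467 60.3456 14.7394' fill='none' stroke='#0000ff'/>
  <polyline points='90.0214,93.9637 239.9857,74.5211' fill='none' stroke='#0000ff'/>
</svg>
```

Since the viewBox matches the mm dimensions, user units are millimetres directly. The only transform is the Y-flip y_m = 155.0542 − y_svg.

Shape 1 is a cubic bezier drawn with `<path>`. Its stroke #0000ff means score at S500, F2167. After flipping Y the toolpath is (219.7648,104.0058) → (208.4419,103.3336) → (164.5723,107.5509) → (110.4222,115.7351) → (68.2578,126.9640) → (60.3456,140.3148).

Shape 2 is a line segment drawn with `<polyline>`. Its stroke #0000ff means score at S500, F2167. After flipping Y the toolpath is (90.0214,61.0905) → (239.9857,80.5331).

G21
G90
G0 X219.7648 Y104.0058
M3 S500
G1 X208.4419 Y103.3336 F2167
G1 X164.5723 Y107.5509 F2167
G1 X110.4222 Y115.7351 F2167
G1 X68.2578 Y126.9640 F2167
G1 X60.3456 Y140.3148 F2167
M5
G0 X90.0214 Y61.0905
M3 S500
G1 X239.9857 Y80.5331 F2167
M5
G0 X0.0000 Y0.0000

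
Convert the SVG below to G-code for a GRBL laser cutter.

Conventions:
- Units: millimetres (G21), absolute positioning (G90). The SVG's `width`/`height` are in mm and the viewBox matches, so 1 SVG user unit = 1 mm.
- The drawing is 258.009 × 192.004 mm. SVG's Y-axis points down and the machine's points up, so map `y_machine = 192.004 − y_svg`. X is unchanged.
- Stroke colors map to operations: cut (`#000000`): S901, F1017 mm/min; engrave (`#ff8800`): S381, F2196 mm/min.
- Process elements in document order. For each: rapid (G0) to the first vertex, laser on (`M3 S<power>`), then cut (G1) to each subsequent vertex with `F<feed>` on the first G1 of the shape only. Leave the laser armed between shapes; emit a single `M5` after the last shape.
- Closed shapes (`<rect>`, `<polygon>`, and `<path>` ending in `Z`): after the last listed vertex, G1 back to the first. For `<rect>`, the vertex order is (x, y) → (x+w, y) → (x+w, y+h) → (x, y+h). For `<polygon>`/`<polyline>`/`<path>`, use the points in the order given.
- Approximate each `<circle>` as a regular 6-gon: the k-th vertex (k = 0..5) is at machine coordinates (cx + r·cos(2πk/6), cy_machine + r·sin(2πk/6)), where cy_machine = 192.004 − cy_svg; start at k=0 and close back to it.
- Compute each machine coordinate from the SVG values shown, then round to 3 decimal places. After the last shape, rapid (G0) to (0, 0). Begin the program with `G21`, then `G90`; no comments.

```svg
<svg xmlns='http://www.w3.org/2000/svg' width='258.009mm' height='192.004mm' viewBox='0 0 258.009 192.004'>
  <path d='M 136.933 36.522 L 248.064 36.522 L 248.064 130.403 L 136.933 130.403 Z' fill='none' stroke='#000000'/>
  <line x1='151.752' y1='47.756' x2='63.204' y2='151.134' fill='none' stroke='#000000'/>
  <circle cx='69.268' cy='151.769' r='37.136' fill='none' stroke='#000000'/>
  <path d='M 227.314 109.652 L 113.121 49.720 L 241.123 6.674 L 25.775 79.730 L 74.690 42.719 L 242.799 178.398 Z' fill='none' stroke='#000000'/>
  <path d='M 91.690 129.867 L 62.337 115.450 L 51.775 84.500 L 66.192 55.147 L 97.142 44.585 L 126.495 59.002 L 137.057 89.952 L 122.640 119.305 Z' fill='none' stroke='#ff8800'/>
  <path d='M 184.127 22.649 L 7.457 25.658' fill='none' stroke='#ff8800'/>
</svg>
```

G21
G90
G0 X136.933 Y155.482
M3 S901
G1 X248.064 Y155.482 F1017
G1 X248.064 Y61.601
G1 X136.933 Y61.601
G1 X136.933 Y155.482
G0 X151.752 Y144.248
M3 S901
G1 X63.204 Y40.870 F1017
G0 X106.404 Y40.235
M3 S901
G1 X87.836 Y72.396 F1017
G1 X50.700 Y72.396
G1 X32.132 Y40.235
G1 X50.700 Y8.074
G1 X87.836 Y8.074
G1 X106.404 Y40.235
G0 X227.314 Y82.352
M3 S901
G1 X113.121 Y142.284 F1017
G1 X241.123 Y185.330
G1 X25.775 Y112.274
G1 X74.690 Y149.285
G1 X242.799 Y13.606
G1 X227.314 Y82.352
G0 X91.690 Y62.137
M3 S381
G1 X62.337 Y76.554 F2196
G1 X51.775 Y107.504
G1 X66.192 Y136.857
G1 X97.142 Y147.419
G1 X126.495 Y133.002
G1 X137.057 Y102.052
G1 X122.640 Y72.699
G1 X91.690 Y62.137
G0 X184.127 Y169.355
M3 S381
G1 X7.457 Y166.346 F2196
M5
G0 X0.000 Y0.000

viewBox `0 0 258.009 192.004` with mm width/height → 1 unit = 1 mm. Flip: y_m = 192.004 − y_svg.

**Shape 1** — `<path>` rectangle, stroke `#000000` → cut (S901, F1017). Machine vertices: (136.933,155.482) → (248.064,155.482) → (248.064,61.601) → (136.933,61.601) → (136.933,155.482). Closed: final G1 returns to the first vertex.

**Shape 2** — `<line>` line segment, stroke `#000000` → cut (S901, F1017). Machine vertices: (151.752,144.248) → (63.204,40.870). Open path.

**Shape 3** — `<circle>` circle, stroke `#000000` → cut (S901, F1017). Machine vertices: (106.404,40.235) → (87.836,72.396) → (50.700,72.396) → (32.132,40.235) → (50.700,8.074) → (87.836,8.074) → (106.404,40.235). Closed: final G1 returns to the first vertex.

**Shape 4** — `<path>` closed polygon, stroke `#000000` → cut (S901, F1017). Machine vertices: (227.314,82.352) → (113.121,142.284) → (241.123,185.330) → (25.775,112.274) → (74.690,149.285) → (242.799,13.606) → (227.314,82.352). Closed: final G1 returns to the first vertex.

**Shape 5** — `<path>` regular polygon, stroke `#ff8800` → engrave (S381, F2196). Machine vertices: (91.690,62.137) → (62.337,76.554) → (51.775,107.504) → (66.192,136.857) → (97.142,147.419) → (126.495,133.002) → (137.057,102.052) → (122.640,72.699) → (91.690,62.137). Closed: final G1 returns to the first vertex.

**Shape 6** — `<path>` line segment, stroke `#ff8800` → engrave (S381, F2196). Machine vertices: (184.127,169.355) → (7.457,166.346). Open path.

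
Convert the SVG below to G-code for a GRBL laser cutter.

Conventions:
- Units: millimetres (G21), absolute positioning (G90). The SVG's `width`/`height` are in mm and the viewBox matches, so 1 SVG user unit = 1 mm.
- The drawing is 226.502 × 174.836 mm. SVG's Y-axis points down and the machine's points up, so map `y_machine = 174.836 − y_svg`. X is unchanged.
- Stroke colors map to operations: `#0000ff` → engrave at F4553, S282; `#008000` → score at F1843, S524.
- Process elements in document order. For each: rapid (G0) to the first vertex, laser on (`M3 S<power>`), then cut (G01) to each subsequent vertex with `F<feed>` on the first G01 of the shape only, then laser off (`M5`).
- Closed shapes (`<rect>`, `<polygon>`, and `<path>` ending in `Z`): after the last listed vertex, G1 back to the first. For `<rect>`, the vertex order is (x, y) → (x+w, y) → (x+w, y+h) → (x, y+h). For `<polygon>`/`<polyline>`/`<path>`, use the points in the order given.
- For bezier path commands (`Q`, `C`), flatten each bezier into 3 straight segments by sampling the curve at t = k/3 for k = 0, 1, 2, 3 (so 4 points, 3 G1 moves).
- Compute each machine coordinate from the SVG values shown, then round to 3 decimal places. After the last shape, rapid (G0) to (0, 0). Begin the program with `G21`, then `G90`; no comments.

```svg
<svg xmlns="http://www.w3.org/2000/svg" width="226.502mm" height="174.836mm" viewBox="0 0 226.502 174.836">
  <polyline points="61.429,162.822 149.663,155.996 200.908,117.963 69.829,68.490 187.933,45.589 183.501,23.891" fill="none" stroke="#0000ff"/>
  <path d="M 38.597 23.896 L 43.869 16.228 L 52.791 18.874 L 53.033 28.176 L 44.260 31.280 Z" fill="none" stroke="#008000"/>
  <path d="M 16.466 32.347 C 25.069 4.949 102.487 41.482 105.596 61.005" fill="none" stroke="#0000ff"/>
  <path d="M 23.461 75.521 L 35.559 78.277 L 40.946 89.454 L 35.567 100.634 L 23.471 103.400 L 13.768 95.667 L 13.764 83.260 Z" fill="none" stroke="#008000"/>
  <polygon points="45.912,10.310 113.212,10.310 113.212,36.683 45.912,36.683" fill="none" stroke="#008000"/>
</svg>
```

G21
G90
G0 X61.429 Y12.014
M3 S282
G01 X149.663 Y18.840 F4553
G01 X200.908 Y56.873
G01 X69.829 Y106.346
G01 X187.933 Y129.247
G01 X183.501 Y150.945
M5
G0 X38.597 Y150.940
M3 S524
G01 X43.869 Y158.608 F1843
G01 X52.791 Y155.962
G01 X53.033 Y146.660
G01 X44.260 Y143.556
G01 X38.597 Y150.940
M5
G0 X16.466 Y142.489
M3 S282
G01 X42.706 Y151.574 F4553
G01 X83.018 Y136.026
G01 X105.596 Y113.831
M5
G0 X23.461 Y99.315
M3 S524
G01 X35.559 Y96.559 F1843
G01 X40.946 Y85.382
G01 X35.567 Y74.202
G01 X23.471 Y71.436
G01 X13.768 Y79.169
G01 X13.764 Y91.576
G01 X23.461 Y99.315
M5
G0 X45.912 Y164.526
M3 S524
G01 X113.212 Y164.526 F1843
G01 X113.212 Y138.153
G01 X45.912 Y138.153
G01 X45.912 Y164.526
M5
G0 X0.000 Y0.000

1 u = 1 mm; y_m = 174.836 − y.

[1] `<polyline>` open polyline, #0000ff→engrave S282 F4553: (61.429,12.014) → (149.663,18.840) → (200.908,56.873) → (69.829,106.346) → (187.933,129.247) → (183.501,150.945)

[2] `<path>` regular polygon, #008000→score S524 F1843: (38.597,150.940) → (43.869,158.608) → (52.791,155.962) → (53.033,146.660) → (44.260,143.556) → (38.597,150.940) (closed)

[3] `<path>` cubic bezier, #0000ff→engrave S282 F4553: (16.466,142.489) → (42.706,151.574) → (83.018,136.026) → (105.596,113.831)

[4] `<path>` regular polygon, #008000→score S524 F1843: (23.461,99.315) → (35.559,96.559) → (40.946,85.382) → (35.567,74.202) → (23.471,71.436) → (13.768,79.169) → (13.764,91.576) → (23.461,99.315) (closed)

[5] `<polygon>` rectangle, #008000→score S524 F1843: (45.912,164.526) → (113.212,164.526) → (113.212,138.153) → (45.912,138.153) → (45.912,164.526) (closed)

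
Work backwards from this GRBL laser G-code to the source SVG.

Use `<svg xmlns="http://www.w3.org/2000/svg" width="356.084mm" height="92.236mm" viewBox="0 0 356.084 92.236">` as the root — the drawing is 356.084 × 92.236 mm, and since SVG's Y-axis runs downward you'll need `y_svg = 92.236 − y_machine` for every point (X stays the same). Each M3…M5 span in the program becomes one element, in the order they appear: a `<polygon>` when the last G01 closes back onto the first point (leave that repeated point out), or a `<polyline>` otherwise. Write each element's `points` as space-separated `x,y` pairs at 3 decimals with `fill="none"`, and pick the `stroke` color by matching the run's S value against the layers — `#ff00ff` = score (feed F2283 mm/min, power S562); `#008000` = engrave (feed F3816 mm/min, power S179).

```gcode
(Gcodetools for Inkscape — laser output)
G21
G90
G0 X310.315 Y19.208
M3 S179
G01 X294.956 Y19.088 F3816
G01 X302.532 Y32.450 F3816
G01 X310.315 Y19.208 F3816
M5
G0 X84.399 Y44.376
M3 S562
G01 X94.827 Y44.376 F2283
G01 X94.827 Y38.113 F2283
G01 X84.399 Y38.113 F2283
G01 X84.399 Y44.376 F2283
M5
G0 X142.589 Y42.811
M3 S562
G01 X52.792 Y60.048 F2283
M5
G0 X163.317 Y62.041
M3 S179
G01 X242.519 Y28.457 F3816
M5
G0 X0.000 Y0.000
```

y_svg = 92.236 − y_m.

[1] S179→`#008000` (engrave); closed run; points: 310.315,73.028 294.956,73.148 302.532,59.786

[2] S562→`#ff00ff` (score); closed run; points: 84.399,47.860 94.827,47.860 94.827,54.123 84.399,54.123

[3] S562→`#ff00ff` (score); open run; points: 142.589,49.425 52.792,32.188

[4] S179→`#008000` (engrave); open run; points: 163.317,30.195 242.519,63.779

<svg xmlns="http://www.w3.org/2000/svg" width="356.084mm" height="92.236mm" viewBox="0 0 356.084 92.236">
  <polygon points="310.315,73.028 294.956,73.148 302.532,59.786" fill="none" stroke="#008000"/>
  <polygon points="84.399,47.860 94.827,47.860 94.827,54.123 84.399,54.123" fill="none" stroke="#ff00ff"/>
  <polyline points="142.589,49.425 52.792,32.188" fill="none" stroke="#ff00ff"/>
  <polyline points="163.317,30.195 242.519,63.779" fill="none" stroke="#008000"/>
</svg>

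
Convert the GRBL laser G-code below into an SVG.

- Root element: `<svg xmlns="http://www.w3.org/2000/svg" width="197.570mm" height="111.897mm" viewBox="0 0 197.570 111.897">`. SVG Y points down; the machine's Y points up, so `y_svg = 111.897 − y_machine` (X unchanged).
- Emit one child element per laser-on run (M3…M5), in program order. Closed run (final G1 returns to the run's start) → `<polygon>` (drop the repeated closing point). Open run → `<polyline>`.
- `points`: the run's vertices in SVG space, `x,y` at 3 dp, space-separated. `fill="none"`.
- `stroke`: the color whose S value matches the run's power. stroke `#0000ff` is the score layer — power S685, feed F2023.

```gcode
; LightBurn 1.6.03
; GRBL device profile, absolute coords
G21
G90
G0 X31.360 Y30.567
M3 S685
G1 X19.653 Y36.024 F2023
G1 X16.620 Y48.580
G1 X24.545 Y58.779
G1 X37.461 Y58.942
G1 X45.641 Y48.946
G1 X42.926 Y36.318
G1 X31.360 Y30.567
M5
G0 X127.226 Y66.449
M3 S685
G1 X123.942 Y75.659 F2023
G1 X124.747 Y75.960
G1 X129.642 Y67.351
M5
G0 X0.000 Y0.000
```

Each laser-on run becomes one SVG element. Flip Y back into SVG space with y_svg = 111.897 − y_machine. Every run uses S685, so all elements get stroke `#0000ff` (score).

Run 1: The run returns to its start, so emit a `<polygon>` with points (Y-flipped): 31.360,81.330 19.653,75.873 16.620,63.317 24.545,53.118 37.461,52.955 45.641,62.951 42.926,75.579.

Run 2: The run is open, so emit a `<polyline>` with points (Y-flipped): 127.226,45.448 123.942,36.238 124.747,35.937 129.642,44.546.

<svg xmlns="http://www.w3.org/2000/svg" width="197.570mm" height="111.897mm" viewBox="0 0 197.570 111.897">
  <polygon points="31.360,81.330 19.653,75.873 16.620,63.317 24.545,53.118 37.461,52.955 45.641,62.951 42.926,75.579" fill="none" stroke="#0000ff"/>
  <polyline points="127.226,45.448 123.942,36.238 124.747,35.937 129.642,44.546" fill="none" stroke="#0000ff"/>
</svg>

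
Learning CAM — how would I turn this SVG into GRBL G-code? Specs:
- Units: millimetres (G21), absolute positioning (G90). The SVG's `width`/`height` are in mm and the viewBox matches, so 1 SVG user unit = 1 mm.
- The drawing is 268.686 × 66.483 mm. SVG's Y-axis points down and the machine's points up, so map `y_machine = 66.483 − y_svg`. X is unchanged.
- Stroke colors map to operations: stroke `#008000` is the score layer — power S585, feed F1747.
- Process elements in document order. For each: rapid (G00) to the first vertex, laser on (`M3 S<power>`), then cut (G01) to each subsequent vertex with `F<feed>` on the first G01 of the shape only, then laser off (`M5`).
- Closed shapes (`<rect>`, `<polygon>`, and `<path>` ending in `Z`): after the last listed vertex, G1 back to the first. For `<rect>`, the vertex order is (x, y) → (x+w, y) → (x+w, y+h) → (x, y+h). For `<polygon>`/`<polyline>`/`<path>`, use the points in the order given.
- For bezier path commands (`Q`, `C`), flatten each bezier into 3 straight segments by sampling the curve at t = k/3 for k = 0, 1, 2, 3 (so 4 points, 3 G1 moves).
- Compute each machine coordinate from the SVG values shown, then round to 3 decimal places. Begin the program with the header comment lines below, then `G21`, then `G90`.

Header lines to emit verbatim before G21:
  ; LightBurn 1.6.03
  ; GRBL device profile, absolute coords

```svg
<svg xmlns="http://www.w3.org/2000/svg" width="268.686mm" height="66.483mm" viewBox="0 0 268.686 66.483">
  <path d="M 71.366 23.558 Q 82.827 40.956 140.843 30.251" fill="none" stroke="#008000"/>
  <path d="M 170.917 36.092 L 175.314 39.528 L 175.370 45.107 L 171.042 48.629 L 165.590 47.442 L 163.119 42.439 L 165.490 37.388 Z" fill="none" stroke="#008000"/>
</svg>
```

; LightBurn 1.6.03
; GRBL device profile, absolute coords
G21
G90
G00 X71.366 Y42.925
M3 S585
G01 X84.179 Y34.449 F1747
G01 X107.338 Y32.218
G01 X140.843 Y36.232
M5
G00 X170.917 Y30.391
M3 S585
G01 X175.314 Y26.955 F1747
G01 X175.370 Y21.376
G01 X171.042 Y17.854
G01 X165.590 Y19.041
G01 X163.119 Y24.044
G01 X165.490 Y29.095
G01 X170.917 Y30.391
M5

viewBox `0 0 268.686 66.483` with mm width/height → 1 unit = 1 mm. Flip: y_m = 66.483 − y_svg.

**Shape 1** — `<path>` quadratic bezier, stroke `#008000` → score (S585, F1747). Control points (SVG): P0=(71.366,23.558), P1=(82.827,40.956), P2=(140.843,30.251); sampled at t=k/3. Machine vertices: (71.366,42.925) → (84.179,34.449) → (107.338,32.218) → (140.843,36.232). Open path.

**Shape 2** — `<path>` regular polygon, stroke `#008000` → score (S585, F1747). Machine vertices: (170.917,30.391) → (175.314,26.955) → (175.370,21.376) → (171.042,17.854) → (165.590,19.041) → (163.119,24.044) → (165.490,29.095) → (170.917,30.391). Closed: final G1 returns to the first vertex.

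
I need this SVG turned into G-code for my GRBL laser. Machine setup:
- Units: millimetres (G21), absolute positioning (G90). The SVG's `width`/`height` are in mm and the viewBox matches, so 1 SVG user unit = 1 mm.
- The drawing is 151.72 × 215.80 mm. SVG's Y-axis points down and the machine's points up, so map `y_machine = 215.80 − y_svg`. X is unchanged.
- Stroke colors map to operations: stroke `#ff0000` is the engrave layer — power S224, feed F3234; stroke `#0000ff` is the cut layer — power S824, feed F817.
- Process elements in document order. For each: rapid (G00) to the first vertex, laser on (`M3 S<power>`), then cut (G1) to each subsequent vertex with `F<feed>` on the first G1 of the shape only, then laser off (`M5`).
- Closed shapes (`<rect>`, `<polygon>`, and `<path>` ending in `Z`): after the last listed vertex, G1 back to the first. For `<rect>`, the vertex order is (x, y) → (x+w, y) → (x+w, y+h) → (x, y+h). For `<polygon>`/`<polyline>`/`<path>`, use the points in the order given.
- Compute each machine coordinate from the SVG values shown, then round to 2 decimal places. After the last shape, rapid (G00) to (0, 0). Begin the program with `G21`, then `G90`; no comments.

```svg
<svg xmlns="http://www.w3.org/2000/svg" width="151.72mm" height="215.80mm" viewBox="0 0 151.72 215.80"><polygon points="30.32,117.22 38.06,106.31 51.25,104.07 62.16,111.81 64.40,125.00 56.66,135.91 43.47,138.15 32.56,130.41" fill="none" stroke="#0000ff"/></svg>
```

G21
G90
G00 X30.32 Y98.58
M3 S824
G1 X38.06 Y109.49 F817
G1 X51.25 Y111.73
G1 X62.16 Y103.99
G1 X64.40 Y90.80
G1 X56.66 Y79.89
G1 X43.47 Y77.65
G1 X32.56 Y85.39
G1 X30.32 Y98.58
M5
G00 X0.00 Y0.00

1 u = 1 mm; y_m = 215.80 − y.

[1] `<polygon>` regular polygon, #0000ff→cut S824 F817: (30.32,98.58) → (38.06,109.49) → (51.25,111.73) → (62.16,103.99) → (64.40,90.80) → (56.66,79.89) → (43.47,77.65) → (32.56,85.39) → (30.32,98.58) (closed)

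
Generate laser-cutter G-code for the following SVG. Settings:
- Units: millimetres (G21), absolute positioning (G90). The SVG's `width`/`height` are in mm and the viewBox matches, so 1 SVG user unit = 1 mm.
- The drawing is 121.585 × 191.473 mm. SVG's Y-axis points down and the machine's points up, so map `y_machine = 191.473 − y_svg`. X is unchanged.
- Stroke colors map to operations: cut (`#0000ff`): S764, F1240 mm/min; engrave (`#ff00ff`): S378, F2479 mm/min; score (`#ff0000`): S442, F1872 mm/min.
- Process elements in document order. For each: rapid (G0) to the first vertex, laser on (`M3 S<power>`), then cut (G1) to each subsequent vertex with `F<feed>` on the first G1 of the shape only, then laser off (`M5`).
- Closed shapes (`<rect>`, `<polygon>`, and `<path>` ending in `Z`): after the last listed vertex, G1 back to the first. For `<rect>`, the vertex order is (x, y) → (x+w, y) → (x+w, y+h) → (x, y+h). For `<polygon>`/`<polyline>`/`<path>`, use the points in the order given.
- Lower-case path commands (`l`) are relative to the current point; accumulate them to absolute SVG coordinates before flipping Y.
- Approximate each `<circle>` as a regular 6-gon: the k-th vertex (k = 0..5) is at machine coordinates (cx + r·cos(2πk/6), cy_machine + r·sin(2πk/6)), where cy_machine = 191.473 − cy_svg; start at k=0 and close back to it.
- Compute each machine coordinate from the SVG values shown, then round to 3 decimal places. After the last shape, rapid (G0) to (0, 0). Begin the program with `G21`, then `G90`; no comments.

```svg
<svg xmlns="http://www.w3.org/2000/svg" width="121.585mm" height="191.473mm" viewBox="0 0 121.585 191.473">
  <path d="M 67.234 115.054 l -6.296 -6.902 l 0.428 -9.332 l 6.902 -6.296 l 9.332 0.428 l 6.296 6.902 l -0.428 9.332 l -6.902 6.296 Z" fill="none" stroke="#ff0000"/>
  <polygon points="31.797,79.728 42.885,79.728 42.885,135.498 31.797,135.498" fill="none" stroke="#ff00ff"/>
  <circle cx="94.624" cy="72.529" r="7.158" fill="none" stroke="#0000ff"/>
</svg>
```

viewBox `0 0 121.585 191.473` with mm width/height → 1 unit = 1 mm. Flip: y_m = 191.473 − y_svg.

**Shape 1** — `<path>` regular polygon, stroke `#ff0000` → score (S442, F1872). Machine vertices: (67.234,76.419) → (60.938,83.321) → (61.366,92.653) → (68.268,98.949) → (77.600,98.521) → (83.896,91.619) → (83.468,82.287) → (76.566,75.991) → (67.234,76.419). Closed: final G1 returns to the first vertex.

**Shape 2** — `<polygon>` rectangle, stroke `#ff00ff` → engrave (S378, F2479). Machine vertices: (31.797,111.745) → (42.885,111.745) → (42.885,55.975) → (31.797,55.975) → (31.797,111.745). Closed: final G1 returns to the first vertex.

**Shape 3** — `<circle>` circle, stroke `#0000ff` → cut (S764, F1240). Machine vertices: (101.782,118.944) → (98.203,125.143) → (91.045,125.143) → (87.466,118.944) → (91.045,112.745) → (98.203,112.745) → (101.782,118.944). Closed: final G1 returns to the first vertex.

G21
G90
G0 X67.234 Y76.419
M3 S442
G1 X60.938 Y83.321 F1872
G1 X61.366 Y92.653
G1 X68.268 Y98.949
G1 X77.600 Y98.521
G1 X83.896 Y91.619
G1 X83.468 Y82.287
G1 X76.566 Y75.991
G1 X67.234 Y76.419
M5
G0 X31.797 Y111.745
M3 S378
G1 X42.885 Y111.745 F2479
G1 X42.885 Y55.975
G1 X31.797 Y55.975
G1 X31.797 Y111.745
M5
G0 X101.782 Y118.944
M3 S764
G1 X98.203 Y125.143 F1240
G1 X91.045 Y125.143
G1 X87.466 Y118.944
G1 X91.045 Y112.745
G1 X98.203 Y112.745
G1 X101.782 Y118.944
M5
G0 X0.000 Y0.000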